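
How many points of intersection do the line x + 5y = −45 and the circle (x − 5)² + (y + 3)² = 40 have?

Centre (5, −3), r² = 40. Distance² from centre to line = (35)²/26 = 1225/26.
Since d² > r², the line lies outside the circle.

0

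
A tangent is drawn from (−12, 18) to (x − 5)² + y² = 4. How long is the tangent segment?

√609

With centre O = (5, 0), |OP|² = 613 and r² = 4.
By the tangent–radius right angle, tangent length = √(|PO|² − r²) = √609.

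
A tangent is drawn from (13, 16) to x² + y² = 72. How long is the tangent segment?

The centre is (0, 0) and r = 6√2. The square of the distance from P to the centre is 169 + 256 = 425.
The tangent meets the radius at right angles, so tangent² = |PO|² − r² = 425 − 72 = 353.

√353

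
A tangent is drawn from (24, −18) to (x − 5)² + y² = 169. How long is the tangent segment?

The centre is (5, 0) and r = 13. The square of the distance from P to the centre is 361 + 324 = 685.
Power of the point: PT² = |PO|² − r² = 516, so PT = 2√129.

2√129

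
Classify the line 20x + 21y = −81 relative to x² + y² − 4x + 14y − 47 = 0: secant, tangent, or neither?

secant

Substituting the line into the circle gives 841x² − 4404x − 37980 = 0.
Δ = 19395216 − (−127764720) = 147159936.
Two real roots: the line is a secant.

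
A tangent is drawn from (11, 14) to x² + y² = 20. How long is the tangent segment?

With centre O = (0, 0), |OP|² = 317 and r² = 20.
By the tangent–radius right angle, tangent length = √(|PO|² − r²) = √297 = 3√33.

3√33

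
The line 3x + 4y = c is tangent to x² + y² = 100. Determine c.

c = −50 or c = 50

For a tangent, require d(centre, line) = r = 10.
|3·0 + 4·0 − c| / √25 = 10
|c| = 10·5, so c = 50 or c = −50.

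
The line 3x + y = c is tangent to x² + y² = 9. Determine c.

The line touches the circle iff its distance from (0, 0) is 3:
|3·0 + 1·0 − c| / √10 = 3
|c| = 3√10.

c = ±3√10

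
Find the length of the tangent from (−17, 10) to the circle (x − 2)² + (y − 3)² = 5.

9√5

With centre O = (2, 3), |OP|² = 410 and r² = 5.
The tangent meets the radius at right angles, so tangent² = |PO|² − r² = 410 − 5 = 405.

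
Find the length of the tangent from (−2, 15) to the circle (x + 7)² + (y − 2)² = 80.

√114

The centre is (−7, 2) and r = 4√5. The square of the distance from P to the centre is 25 + 169 = 194.
By the tangent–radius right angle, tangent length = √(|PO|² − r²) = √114.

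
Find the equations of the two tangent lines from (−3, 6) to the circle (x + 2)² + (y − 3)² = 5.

A line y − (6) = m(x − (−3)) is tangent when its distance from (−2, 3) is √5:
(1m − (−3))² = 5(m² + 1)
2m² − 3m − 2 = 0, so m = 2 or m = −1/2.
With m = 2: 2x − y = −12. With m = −1/2: x + 2y = 9.

2x − y = −12 and x + 2y = 9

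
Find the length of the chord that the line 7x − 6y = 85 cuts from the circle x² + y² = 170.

Centre (0, 0), r² = 170. Perpendicular distance d from centre to line = |−85| / √85 = 85/√85.
Chord = 2√(r² − d²) = 2·√(85) = 2√85.

2√85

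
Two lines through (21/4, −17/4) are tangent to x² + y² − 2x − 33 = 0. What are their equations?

5x − 3y = 39 and 3x − 5y = 37

A line y − (−17/4) = m(x − (21/4)) is tangent when its distance from (1, 0) is √34:
(−17/4m − (17/4))² = 34(m² + 1)
15m² − 34m + 15 = 0, so m = 5/3 or m = 3/5.
With m = 5/3: 5x − 3y = 39. With m = 3/5: 3x − 5y = 37.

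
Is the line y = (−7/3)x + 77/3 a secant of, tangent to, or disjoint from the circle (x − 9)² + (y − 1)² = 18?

secant

Substituting the line into the circle gives 58x² − 1198x + 6043 = 0.
Discriminant = (−1198)² − 4·58·(6043) = 33228 > 0.
Two real roots: the line is a secant.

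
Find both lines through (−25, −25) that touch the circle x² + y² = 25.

Let a tangent through (−25, −25) have slope m. Its distance from (0, 0) must equal 5:
(25m − (25))² = 25(m² + 1)
12m² − 25m + 12 = 0, so m = 3/4 or m = 4/3.
With m = 3/4: 3x − 4y = 25. With m = 4/3: 4x − 3y = −25.

3x − 4y = 25 and 4x − 3y = −25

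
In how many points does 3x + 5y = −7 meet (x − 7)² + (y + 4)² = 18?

Substituting the line into the circle gives 34x² − 428x + 944 = 0.
Discriminant = (−428)² − 4·34·(944) = 54800 > 0.
Two real roots: the line is a secant.

2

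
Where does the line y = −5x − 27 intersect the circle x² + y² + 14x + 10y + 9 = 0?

(−6, 3) and (−3, −12)

From the line, y = −5x − 27. Substituting:
26x² + 234x + 468 = 0  ⟹  x² + 9x + 18 = 0
x = −3 or x = −6, giving (−3, −12) and (−6, 3).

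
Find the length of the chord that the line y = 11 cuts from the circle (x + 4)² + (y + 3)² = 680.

44

The distance from (−4, −3) to the line is 14, and r² = 680.
Half the chord is √(r² − d²) = √(484), so the full chord is 44.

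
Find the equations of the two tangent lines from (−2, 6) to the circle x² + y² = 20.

A line y − (6) = m(x − (−2)) is tangent when its distance from (0, 0) is 2√5:
[m·(2) − (−6)]² = 20(m² + 1)
2m² − 3m − 2 = 0, so m = 2 or m = −1/2.
With m = 2: 2x − y = −10. With m = −1/2: x + 2y = 10.

2x − y = −10 and x + 2y = 10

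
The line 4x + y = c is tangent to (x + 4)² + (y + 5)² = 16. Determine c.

For a tangent, require d(centre, line) = r = 4.
|4·(−4) + 1·(−5) − c| / √17 = 4
|c − (−21)| = 4√17.

c = −21 ± 4√17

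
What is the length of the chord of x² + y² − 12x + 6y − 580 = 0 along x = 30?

14

Centre (6, −3), r² = 625. Perpendicular distance d from centre to line = |−24| / √1 = 24.
Half the chord is √(r² − d²) = √(49), so the full chord is 14.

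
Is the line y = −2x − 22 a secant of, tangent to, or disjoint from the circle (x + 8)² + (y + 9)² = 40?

secant

Substituting the line into the circle gives 5x² + 68x + 193 = 0.
Δ = 4624 − 3860 = 764.
Two real roots: the line is a secant.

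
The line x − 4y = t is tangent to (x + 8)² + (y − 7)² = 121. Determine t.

t = −36 ± 11√17

The line touches the circle iff its distance from (−8, 7) is 11:
|1·(−8) − 4·7 − t| / √17 = 11
|t − (−36)| = 11√17.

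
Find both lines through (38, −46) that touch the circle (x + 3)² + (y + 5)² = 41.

A line y − (−46) = m(x − (38)) is tangent when its distance from (−3, −5) is √41:
(−41m − (41))² = 41(m² + 1)
20m² + 41m + 20 = 0, so m = −5/4 or m = −4/5.
Through (38, −46) these give 5x + 4y = 6 and 4x + 5y = −78.

5x + 4y = 6 and 4x + 5y = −78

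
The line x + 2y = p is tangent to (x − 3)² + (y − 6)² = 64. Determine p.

p = 15 ± 8√5

For a tangent, require d(centre, line) = r = 8.
|1·3 + 2·6 − p| / √5 = 8
|p − (15)| = 8√5.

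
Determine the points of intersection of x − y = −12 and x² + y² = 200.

(−14, −2) and (2, 14)

Substitute y = x + 12:
2x² + 24x − 56 = 0  ⟹  x² + 12x − 28 = 0
x = 2 or x = −14, giving (2, 14) and (−14, −2).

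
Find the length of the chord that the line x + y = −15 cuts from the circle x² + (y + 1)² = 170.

12√2

Express y = −x − 15 and substitute into the circle:
2x² + 28x + 26 = 0  ⟹  x² + 14x + 13 = 0
x = −1 or x = −13, giving (−1, −14) and (−13, −2).
|(−1, −14) − (−13, −2)| = √((12)² + (−12)²) = 12√2.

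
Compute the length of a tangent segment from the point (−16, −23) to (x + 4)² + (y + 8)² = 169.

10√2

Centre (−4, −8), r² = 169. |PO|² = (−12)² + (−15)² = 369.
The tangent meets the radius at right angles, so tangent² = |PO|² − r² = 369 − 169 = 200.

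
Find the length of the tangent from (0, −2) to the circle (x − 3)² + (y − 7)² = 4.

Centre (3, 7), r² = 4. |PO|² = (−3)² + (−9)² = 90.
By the tangent–radius right angle, tangent length = √(|PO|² − r²) = √86.

√86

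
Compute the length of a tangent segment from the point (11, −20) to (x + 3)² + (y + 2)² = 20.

Centre (−3, −2), r² = 20. |PO|² = (14)² + (−18)² = 520.
Power of the point: PT² = |PO|² − r² = 500, so PT = 10√5.

10√5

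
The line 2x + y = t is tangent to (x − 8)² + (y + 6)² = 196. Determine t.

t = 10 ± 14√5

Tangency holds when the distance from the centre (8, −6) to the line equals the radius 14:
|2·8 + 1·(−6) − t| / √5 = 14
|t − (10)| = 14√5.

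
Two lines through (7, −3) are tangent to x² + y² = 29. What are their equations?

A line y − (−3) = m(x − (7)) is tangent when its distance from (0, 0) is √29:
[m·(−7) − (3)]² = 29(m² + 1)
10m² + 21m − 10 = 0, so m = −5/2 or m = 2/5.
Through (7, −3) these give 5x + 2y = 29 and 2x − 5y = 29.

5x + 2y = 29 and 2x − 5y = 29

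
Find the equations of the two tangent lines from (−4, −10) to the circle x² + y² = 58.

7x + 3y = −58 and 3x − 7y = 58

Let a tangent through (−4, −10) have slope m. Its distance from (0, 0) must equal √58:
[m·(4) − (10)]² = 58(m² + 1)
21m² + 40m − 21 = 0, so m = −7/3 or m = 3/7.
With m = −7/3: 7x + 3y = −58. With m = 3/7: 3x − 7y = 58.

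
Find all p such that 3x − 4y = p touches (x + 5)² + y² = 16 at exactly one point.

For a tangent, require d(centre, line) = r = 4.
|3·(−5) − 4·0 − p| / √25 = 4
|p − (−15)| = 4·5, so p = 5 or p = −35.

p = −35 or p = 5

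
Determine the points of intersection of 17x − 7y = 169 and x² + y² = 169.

(5, −12) and (12, 5)

Express y = (−169 + 17x)/7 and substitute into the circle:
338x² − 5746x + 20280 = 0  ⟹  x² − 17x + 60 = 0
x = 12 or x = 5, giving (12, 5) and (5, −12).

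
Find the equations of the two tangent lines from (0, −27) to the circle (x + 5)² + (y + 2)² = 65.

8x − y = 27 and 7x + 4y = −108

A line y − (−27) = m(x − (0)) is tangent when its distance from (−5, −2) is √65:
[m·(−5) − (25)]² = 65(m² + 1)
4m² − 25m − 56 = 0, so m = 8 or m = −7/4.
Through (0, −27) these give 8x − y = 27 and 7x + 4y = −108.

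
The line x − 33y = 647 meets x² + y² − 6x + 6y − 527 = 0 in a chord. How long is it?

Centre (3, −3), r² = 545. Perpendicular distance d from centre to line = |−545| / √1090 = 545/√1090.
Half the chord is √(r² − d²) = √(545/2), so the full chord is √1090.

√1090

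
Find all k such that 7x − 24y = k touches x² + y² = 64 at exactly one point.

The line touches the circle iff its distance from (0, 0) is 8:
|7·0 − 24·0 − k| / √625 = 8
|k| = 8·25, so k = 200 or k = −200.

k = −200 or k = 200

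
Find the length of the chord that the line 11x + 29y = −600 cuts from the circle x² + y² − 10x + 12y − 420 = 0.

√962

The distance from (5, −6) to the line is 481/√962, and r² = 481.
Half the chord is √(r² − d²) = √(481/2), so the full chord is √962.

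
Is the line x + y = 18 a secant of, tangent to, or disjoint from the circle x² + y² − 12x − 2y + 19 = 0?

disjoint

Substituting the line into the circle gives 2x² − 46x + 307 = 0.
Discriminant = (−46)² − 4·2·(307) = −340 < 0.
No real roots: the line does not meet the circle.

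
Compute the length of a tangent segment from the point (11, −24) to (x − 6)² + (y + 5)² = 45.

Centre (6, −5), r² = 45. |PO|² = (5)² + (−19)² = 386.
The tangent meets the radius at right angles, so tangent² = |PO|² − r² = 386 − 45 = 341.

√341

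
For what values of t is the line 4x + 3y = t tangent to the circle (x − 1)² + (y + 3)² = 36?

The line touches the circle iff its distance from (1, −3) is 6:
|4·1 + 3·(−3) − t| / √25 = 6
|t − (−5)| = 6·5, so t = 25 or t = −35.

t = −35 or t = 25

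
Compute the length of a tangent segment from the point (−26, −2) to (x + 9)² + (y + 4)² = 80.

Centre (−9, −4), r² = 80. |PO|² = (−17)² + (2)² = 293.
Power of the point: PT² = |PO|² − r² = 213, so PT = √213.

√213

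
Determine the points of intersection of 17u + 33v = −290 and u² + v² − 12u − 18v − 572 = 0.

From the line, v = (−290 − 17u)/33. Substituting:
1378u² + 6890u − 366548 = 0  ⟹  u² + 5u − 266 = 0
u = 14 or u = −19, giving (14, −16) and (−19, 1).

(−19, 1) and (14, −16)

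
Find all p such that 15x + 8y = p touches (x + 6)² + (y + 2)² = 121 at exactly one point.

p = −293 or p = 81

For a tangent, require d(centre, line) = r = 11.
|15·(−6) + 8·(−2) − p| / √289 = 11
|p − (−106)| = 11·17, so p = 81 or p = −293.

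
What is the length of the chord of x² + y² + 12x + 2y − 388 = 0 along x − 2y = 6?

18√5

Substitute y = (−6 + x)/2:
5x² + 40x − 1540 = 0  ⟹  x² + 8x − 308 = 0
x = 14 or x = −22, giving (14, 4) and (−22, −14).
|(14, 4) − (−22, −14)| = √((36)² + (18)²) = 18√5.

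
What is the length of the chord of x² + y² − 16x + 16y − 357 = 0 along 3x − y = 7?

Centre (8, −8), r² = 485. Perpendicular distance d from centre to line = |25| / √10 = 25/√10.
Half the chord is √(r² − d²) = √(845/2), so the full chord is 13√10.

13√10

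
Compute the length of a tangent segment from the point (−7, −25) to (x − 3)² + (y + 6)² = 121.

With centre O = (3, −6), |OP|² = 461 and r² = 121.
The tangent meets the radius at right angles, so tangent² = |PO|² − r² = 461 − 121 = 340.

2√85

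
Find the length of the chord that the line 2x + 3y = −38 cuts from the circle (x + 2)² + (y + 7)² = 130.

6√13

Express y = (−38 − 2x)/3 and substitute into the circle:
13x² + 104x − 845 = 0  ⟹  x² + 8x − 65 = 0
x = 5 or x = −13, giving (5, −16) and (−13, −4).
Chord length = distance between (5, −16) and (−13, −4) = √468 = 6√13.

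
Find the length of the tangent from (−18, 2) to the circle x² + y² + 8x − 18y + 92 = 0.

Centre (−4, 9), r² = 5. |PO|² = (−14)² + (−7)² = 245.
By the tangent–radius right angle, tangent length = √(|PO|² − r²) = √240 = 4√15.

4√15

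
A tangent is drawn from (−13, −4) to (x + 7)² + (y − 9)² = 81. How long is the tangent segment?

2√31

The centre is (−7, 9) and r = 9. The square of the distance from P to the centre is 36 + 169 = 205.
Power of the point: PT² = |PO|² − r² = 124, so PT = 2√31.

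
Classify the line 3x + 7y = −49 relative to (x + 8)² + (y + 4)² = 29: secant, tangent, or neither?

secant

Substituting the line into the circle gives 58x² + 910x + 2156 = 0.
Δ = 828100 − 500192 = 327908.
Two real roots: the line is a secant.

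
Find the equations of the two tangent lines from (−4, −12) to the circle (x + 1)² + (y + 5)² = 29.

Let a tangent through (−4, −12) have slope m. Its distance from (−1, −5) must equal √29:
(3m − (7))² = 29(m² + 1)
10m² + 21m − 10 = 0, so m = 2/5 or m = −5/2.
With m = 2/5: 2x − 5y = 52. With m = −5/2: 5x + 2y = −44.

2x − 5y = 52 and 5x + 2y = −44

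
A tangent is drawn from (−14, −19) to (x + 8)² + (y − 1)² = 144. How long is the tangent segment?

The centre is (−8, 1) and r = 12. The square of the distance from P to the centre is 36 + 400 = 436.
By the tangent–radius right angle, tangent length = √(|PO|² − r²) = √292 = 2√73.

2√73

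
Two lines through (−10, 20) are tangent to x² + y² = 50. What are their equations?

A line y − (20) = m(x − (−10)) is tangent when its distance from (0, 0) is 5√2:
(10m − (−20))² = 50(m² + 1)
m² + 8m + 7 = 0, so m = −1 or m = −7.
Through (−10, 20) these give x + y = 10 and 7x + y = −50.

x + y = 10 and 7x + y = −50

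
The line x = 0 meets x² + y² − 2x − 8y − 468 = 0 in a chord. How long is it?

The line gives x = 0. Substituting into the circle:
y² − 8y − 468 = 0
y = 26 or y = −18, giving (0, 26) and (0, −18).
Chord length = distance between (0, 26) and (0, −18) = √1936 = 44.

44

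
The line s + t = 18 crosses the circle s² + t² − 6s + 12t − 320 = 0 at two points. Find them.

(5, 13) and (22, −4)

Express t = −s + 18 and substitute into the circle:
2s² − 54s + 220 = 0  ⟹  s² − 27s + 110 = 0
s = 22 or s = 5, giving (22, −4) and (5, 13).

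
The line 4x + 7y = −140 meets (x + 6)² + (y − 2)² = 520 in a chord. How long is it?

4√65

Express y = (−140 − 4x)/7 and substitute into the circle:
65x² + 1820x = 0  ⟹  x² + 28x = 0
x = 0 or x = −28, giving (0, −20) and (−28, −4).
Chord length = distance between (0, −20) and (−28, −4) = √1040 = 4√65.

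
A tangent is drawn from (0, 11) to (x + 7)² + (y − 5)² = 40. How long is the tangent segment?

With centre O = (−7, 5), |OP|² = 85 and r² = 40.
Power of the point: PT² = |PO|² − r² = 45, so PT = 3√5.

3√5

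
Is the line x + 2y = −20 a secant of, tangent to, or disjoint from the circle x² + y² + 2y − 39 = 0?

Substituting the line into the circle gives 5x² + 36x + 164 = 0.
Δ = 1296 − 3280 = −1984.
No real roots: the line does not meet the circle.

disjoint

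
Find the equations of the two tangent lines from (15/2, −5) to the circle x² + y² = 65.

8x − y = 65 and 4x − 7y = 65

A line y − (−5) = m(x − (15/2)) is tangent when its distance from (0, 0) is √65:
[m·(−15/2) − (5)]² = 65(m² + 1)
7m² − 60m + 32 = 0, so m = 8 or m = 4/7.
With m = 8: 8x − y = 65. With m = 4/7: 4x − 7y = 65.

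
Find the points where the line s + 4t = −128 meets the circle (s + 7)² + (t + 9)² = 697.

Express t = (−128 − s)/4 and substitute into the circle:
17s² + 408s − 1904 = 0  ⟹  s² + 24s − 112 = 0
s = 4 or s = −28, giving (4, −33) and (−28, −25).

(−28, −25) and (4, −33)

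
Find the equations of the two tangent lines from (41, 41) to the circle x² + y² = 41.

5x − 4y = 41 and 4x − 5y = −41

Write the tangent as mx − y + (41 − m·(41)) = 0 and set its distance from the centre to √41:
[m·(−41) − (−41)]² = 41(m² + 1)
20m² − 41m + 20 = 0, so m = 5/4 or m = 4/5.
Through (41, 41) these give 5x − 4y = 41 and 4x − 5y = −41.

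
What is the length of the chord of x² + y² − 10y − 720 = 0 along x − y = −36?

Centre (0, 5), r² = 745. Perpendicular distance d from centre to line = |31| / √2 = 31/√2.
Chord = 2√(r² − d²) = 2·√(529/2) = 23√2.

23√2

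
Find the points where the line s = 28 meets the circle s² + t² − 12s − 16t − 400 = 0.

(28, 4) and (28, 12)

The line gives s = 28. Substituting into the circle:
t² − 16t + 48 = 0
t = 12 or t = 4, giving (28, 12) and (28, 4).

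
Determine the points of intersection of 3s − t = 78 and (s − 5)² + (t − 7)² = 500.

(25, −3) and (27, 3)

From the line, t = 3s − 78. Substituting:
10s² − 520s + 6750 = 0  ⟹  s² − 52s + 675 = 0
s = 27 or s = 25, giving (27, 3) and (25, −3).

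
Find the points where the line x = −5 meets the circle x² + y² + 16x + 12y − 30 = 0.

(−5, −17) and (−5, 5)

The line gives x = −5. Substituting into the circle:
y² + 12y − 85 = 0
y = 5 or y = −17, giving (−5, 5) and (−5, −17).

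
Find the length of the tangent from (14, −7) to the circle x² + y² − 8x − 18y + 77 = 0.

Centre (4, 9), r² = 20. |PO|² = (10)² + (−16)² = 356.
By the tangent–radius right angle, tangent length = √(|PO|² − r²) = √336 = 4√21.

4√21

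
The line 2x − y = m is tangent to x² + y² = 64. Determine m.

For a tangent, require d(centre, line) = r = 8.
|2·0 − 1·0 − m| / √5 = 8
|m| = 8√5.

m = ±8√5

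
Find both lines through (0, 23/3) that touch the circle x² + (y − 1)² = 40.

x + 3y = 23 and x − 3y = −23

Write the tangent as mx − y + (23/3 − m·(0)) = 0 and set its distance from the centre to 2√10:
[m·(0) − (−20/3)]² = 40(m² + 1)
9m² − 1 = 0, so m = −1/3 or m = 1/3.
Through (0, 23/3) these give x + 3y = 23 and x − 3y = −23.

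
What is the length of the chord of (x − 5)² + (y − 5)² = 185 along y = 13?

22

Substitute y = 13:
x² − 10x − 96 = 0
x = 16 or x = −6, giving (16, 13) and (−6, 13).
|(16, 13) − (−6, 13)| = √((22)² + (0)²) = 22.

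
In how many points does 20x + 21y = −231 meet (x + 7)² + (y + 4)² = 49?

Substituting the line into the circle gives 841x² + 12054x + 21609 = 0.
Δ = 145298916 − 72692676 = 72606240.
Two real roots: the line is a secant.

2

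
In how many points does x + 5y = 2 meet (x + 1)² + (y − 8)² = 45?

0

Centre (−1, 8), r² = 45. Distance² from centre to line = (37)²/26 = 1369/26.
Since d² > r², the line lies outside the circle.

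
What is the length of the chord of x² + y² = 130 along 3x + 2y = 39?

Substitute y = (39 − 3x)/2:
13x² − 234x + 1001 = 0  ⟹  x² − 18x + 77 = 0
x = 11 or x = 7, giving (11, 3) and (7, 9).
Chord length = distance between (11, 3) and (7, 9) = √52 = 2√13.

2√13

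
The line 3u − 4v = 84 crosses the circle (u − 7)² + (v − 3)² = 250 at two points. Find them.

(12, −12) and (20, −6)

Substitute v = (−84 + 3u)/4:
25u² − 800u + 6000 = 0  ⟹  u² − 32u + 240 = 0
u = 20 or u = 12, giving (20, −6) and (12, −12).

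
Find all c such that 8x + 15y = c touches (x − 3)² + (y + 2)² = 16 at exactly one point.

The line touches the circle iff its distance from (3, −2) is 4:
|8·3 + 15·(−2) − c| / √289 = 4
|c − (−6)| = 4·17, so c = 62 or c = −74.

c = −74 or c = 62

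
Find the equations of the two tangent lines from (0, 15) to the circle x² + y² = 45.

Write the tangent as mx − y + (15 − m·(0)) = 0 and set its distance from the centre to 3√5:
[m·(0) − (−15)]² = 45(m² + 1)
m² − 4 = 0, so m = 2 or m = −2.
Through (0, 15) these give 2x − y = −15 and 2x + y = 15.

2x − y = −15 and 2x + y = 15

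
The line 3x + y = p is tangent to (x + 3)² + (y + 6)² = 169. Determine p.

Tangency holds when the distance from the centre (−3, −6) to the line equals the radius 13:
|3·(−3) + 1·(−6) − p| / √10 = 13
|p − (−15)| = 13√10.

p = −15 ± 13√10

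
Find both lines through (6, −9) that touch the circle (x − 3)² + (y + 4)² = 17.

4x − y = 33 and x + 4y = −30

Write the tangent as mx − y + (−9 − m·(6)) = 0 and set its distance from the centre to √17:
[m·(−3) − (5)]² = 17(m² + 1)
4m² − 15m − 4 = 0, so m = 4 or m = −1/4.
Through (6, −9) these give 4x − y = 33 and x + 4y = −30.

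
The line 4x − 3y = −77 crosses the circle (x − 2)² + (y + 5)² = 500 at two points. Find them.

(−20, −1) and (−8, 15)

Substitute y = (77 + 4x)/3:
25x² + 700x + 4000 = 0  ⟹  x² + 28x + 160 = 0
x = −8 or x = −20, giving (−8, 15) and (−20, −1).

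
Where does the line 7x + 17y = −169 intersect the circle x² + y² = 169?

Express y = (−169 − 7x)/17 and substitute into the circle:
338x² + 2366x − 20280 = 0  ⟹  x² + 7x − 60 = 0
x = 5 or x = −12, giving (5, −12) and (−12, −5).

(−12, −5) and (5, −12)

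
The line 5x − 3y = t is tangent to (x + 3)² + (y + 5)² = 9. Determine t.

t = ±3√34

Tangency holds when the distance from the centre (−3, −5) to the line equals the radius 3:
|5·(−3) − 3·(−5) − t| / √34 = 3
|t| = 3√34.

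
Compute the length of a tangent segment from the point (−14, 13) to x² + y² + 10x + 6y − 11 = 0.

2√73

With centre O = (−5, −3), |OP|² = 337 and r² = 45.
Power of the point: PT² = |PO|² − r² = 292, so PT = 2√73.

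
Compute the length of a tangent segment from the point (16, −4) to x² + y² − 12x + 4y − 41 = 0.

√23

Centre (6, −2), r² = 81. |PO|² = (10)² + (−2)² = 104.
The tangent meets the radius at right angles, so tangent² = |PO|² − r² = 104 − 81 = 23.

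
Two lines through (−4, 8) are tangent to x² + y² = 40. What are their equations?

3x − y = −20 and x + 3y = 20

Write the tangent as mx − y + (8 − m·(−4)) = 0 and set its distance from the centre to 2√10:
(4m − (−8))² = 40(m² + 1)
3m² − 8m − 3 = 0, so m = 3 or m = −1/3.
With m = 3: 3x − y = −20. With m = −1/3: x + 3y = 20.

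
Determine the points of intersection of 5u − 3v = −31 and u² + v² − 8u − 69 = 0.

(−5, 2) and (−2, 7)

Substitute v = (31 + 5u)/3:
34u² + 238u + 340 = 0  ⟹  u² + 7u + 10 = 0
u = −2 or u = −5, giving (−2, 7) and (−5, 2).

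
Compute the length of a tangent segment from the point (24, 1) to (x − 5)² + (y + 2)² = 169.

√201

The centre is (5, −2) and r = 13. The square of the distance from P to the centre is 361 + 9 = 370.
The tangent meets the radius at right angles, so tangent² = |PO|² − r² = 370 − 169 = 201.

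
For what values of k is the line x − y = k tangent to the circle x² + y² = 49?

The line touches the circle iff its distance from (0, 0) is 7:
|1·0 − 1·0 − k| / √2 = 7
|k| = 7√2.

k = ±7√2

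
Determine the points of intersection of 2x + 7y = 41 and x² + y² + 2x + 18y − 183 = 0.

(−4, 7) and (10, 3)

Substitute y = (41 − 2x)/7:
53x² − 318x − 2120 = 0  ⟹  x² − 6x − 40 = 0
x = 10 or x = −4, giving (10, 3) and (−4, 7).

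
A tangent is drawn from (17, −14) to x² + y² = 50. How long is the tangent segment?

Centre (0, 0), r² = 50. |PO|² = (17)² + (−14)² = 485.
The tangent meets the radius at right angles, so tangent² = |PO|² − r² = 485 − 50 = 435.

√435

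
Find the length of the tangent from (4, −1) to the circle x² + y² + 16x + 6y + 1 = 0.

2√19

With centre O = (−8, −3), |OP|² = 148 and r² = 72.
By the tangent–radius right angle, tangent length = √(|PO|² − r²) = √76 = 2√19.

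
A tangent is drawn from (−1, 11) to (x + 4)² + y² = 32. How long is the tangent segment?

7√2

With centre O = (−4, 0), |OP|² = 130 and r² = 32.
The tangent meets the radius at right angles, so tangent² = |PO|² − r² = 130 − 32 = 98.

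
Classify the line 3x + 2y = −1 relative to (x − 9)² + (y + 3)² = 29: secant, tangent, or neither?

neither

Centre (9, −3), r² = 29. Distance² from centre to line = (22)²/13 = 484/13.
Since d² > r², the line lies outside the circle.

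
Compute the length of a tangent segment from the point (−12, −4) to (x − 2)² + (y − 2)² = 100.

The centre is (2, 2) and r = 10. The square of the distance from P to the centre is 196 + 36 = 232.
By the tangent–radius right angle, tangent length = √(|PO|² − r²) = √132 = 2√33.

2√33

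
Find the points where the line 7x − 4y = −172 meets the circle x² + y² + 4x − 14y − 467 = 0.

(−24, 1) and (−8, 29)

From the line, y = (172 + 7x)/4. Substituting:
65x² + 2080x + 12480 = 0  ⟹  x² + 32x + 192 = 0
x = −8 or x = −24, giving (−8, 29) and (−24, 1).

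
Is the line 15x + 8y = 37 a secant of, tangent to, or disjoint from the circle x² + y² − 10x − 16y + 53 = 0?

tangent

Substituting the line into the circle gives 289x² + 170x + 25 = 0.
Δ = 28900 − 28900 = 0.
A repeated root: the line is tangent.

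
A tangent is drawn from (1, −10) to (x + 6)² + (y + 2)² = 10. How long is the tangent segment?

√103

With centre O = (−6, −2), |OP|² = 113 and r² = 10.
By the tangent–radius right angle, tangent length = √(|PO|² − r²) = √103.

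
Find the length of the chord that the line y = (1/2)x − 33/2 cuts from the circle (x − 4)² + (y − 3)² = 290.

From the line, y = (−33 + x)/2. Substituting:
5x² − 110x + 425 = 0  ⟹  x² − 22x + 85 = 0
x = 17 or x = 5, giving (17, −8) and (5, −14).
|(17, −8) − (5, −14)| = √((12)² + (6)²) = 6√5.

6√5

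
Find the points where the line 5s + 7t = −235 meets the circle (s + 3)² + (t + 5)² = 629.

(−26, −15) and (−5, −30)

From the line, t = (−235 − 5s)/7. Substituting:
74s² + 2294s + 9620 = 0  ⟹  s² + 31s + 130 = 0
s = −5 or s = −26, giving (−5, −30) and (−26, −15).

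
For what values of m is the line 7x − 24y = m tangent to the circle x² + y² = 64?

m = −200 or m = 200

For a tangent, require d(centre, line) = r = 8.
|7·0 − 24·0 − m| / √625 = 8
|m| = 8·25, so m = 200 or m = −200.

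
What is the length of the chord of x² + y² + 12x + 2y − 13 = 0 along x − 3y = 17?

2√10

From the line, y = (−17 + x)/3. Substituting:
10x² + 80x + 70 = 0  ⟹  x² + 8x + 7 = 0
x = −1 or x = −7, giving (−1, −6) and (−7, −8).
Chord length = distance between (−1, −6) and (−7, −8) = √40 = 2√10.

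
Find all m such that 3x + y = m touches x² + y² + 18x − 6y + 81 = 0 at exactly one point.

m = −24 ± 3√10

Tangency holds when the distance from the centre (−9, 3) to the line equals the radius 3:
|3·(−9) + 1·3 − m| / √10 = 3
|m − (−24)| = 3√10.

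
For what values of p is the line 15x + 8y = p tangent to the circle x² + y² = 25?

Tangency holds when the distance from the centre (0, 0) to the line equals the radius 5:
|15·0 + 8·0 − p| / √289 = 5
|p| = 5·17, so p = 85 or p = −85.

p = −85 or p = 85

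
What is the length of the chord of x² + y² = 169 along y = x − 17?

The distance from (0, 0) to the line is 17/√2, and r² = 169.
Chord = 2√(r² − d²) = 2·√(49/2) = 7√2.

7√2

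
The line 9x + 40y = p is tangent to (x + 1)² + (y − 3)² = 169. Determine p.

p = −422 or p = 644

For a tangent, require d(centre, line) = r = 13.
|9·(−1) + 40·3 − p| / √1681 = 13
|p − (111)| = 13·41, so p = 644 or p = −422.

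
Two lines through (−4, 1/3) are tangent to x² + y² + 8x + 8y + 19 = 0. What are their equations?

Let a tangent through (−4, 1/3) have slope m. Its distance from (−4, −4) must equal √13:
(0m − (−13/3))² = 13(m² + 1)
9m² − 4 = 0, so m = −2/3 or m = 2/3.
With m = −2/3: 2x + 3y = −7. With m = 2/3: 2x − 3y = −9.

2x + 3y = −7 and 2x − 3y = −9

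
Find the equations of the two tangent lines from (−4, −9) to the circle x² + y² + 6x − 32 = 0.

5x + 4y = −56 and 4x − 5y = 29

A line y − (−9) = m(x − (−4)) is tangent when its distance from (−3, 0) is √41:
(1m − (9))² = 41(m² + 1)
20m² + 9m − 20 = 0, so m = −5/4 or m = 4/5.
Through (−4, −9) these give 5x + 4y = −56 and 4x − 5y = 29.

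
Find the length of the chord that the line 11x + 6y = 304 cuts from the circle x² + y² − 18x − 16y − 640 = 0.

4√157

From the line, y = (304 − 11x)/6. Substituting:
157x² − 6280x + 40192 = 0  ⟹  x² − 40x + 256 = 0
x = 32 or x = 8, giving (32, −8) and (8, 36).
|(32, −8) − (8, 36)| = √((24)² + (−44)²) = 4√157.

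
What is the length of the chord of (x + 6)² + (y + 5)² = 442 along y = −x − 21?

From the line, y = −x − 21. Substituting:
2x² + 44x − 150 = 0  ⟹  x² + 22x − 75 = 0
x = 3 or x = −25, giving (3, −24) and (−25, 4).
|(3, −24) − (−25, 4)| = √((28)² + (−28)²) = 28√2.

28√2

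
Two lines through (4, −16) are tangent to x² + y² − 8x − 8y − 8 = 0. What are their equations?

A line y − (−16) = m(x − (4)) is tangent when its distance from (4, 4) is 2√10:
[m·(0) − (20)]² = 40(m² + 1)
m² − 9 = 0, so m = −3 or m = 3.
Through (4, −16) these give 3x + y = −4 and 3x − y = 28.

3x + y = −4 and 3x − y = 28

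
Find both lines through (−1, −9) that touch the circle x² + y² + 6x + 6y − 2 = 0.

2x − y = 7 and x + 2y = −19

Let a tangent through (−1, −9) have slope m. Its distance from (−3, −3) must equal 2√5:
(−2m − (6))² = 20(m² + 1)
2m² − 3m − 2 = 0, so m = 2 or m = −1/2.
Through (−1, −9) these give 2x − y = 7 and x + 2y = −19.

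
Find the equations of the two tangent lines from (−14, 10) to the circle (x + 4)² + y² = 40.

x + 3y = 16 and 3x + y = −32

Let a tangent through (−14, 10) have slope m. Its distance from (−4, 0) must equal 2√10:
(10m − (−10))² = 40(m² + 1)
3m² + 10m + 3 = 0, so m = −1/3 or m = −3.
With m = −1/3: x + 3y = 16. With m = −3: 3x + y = −32.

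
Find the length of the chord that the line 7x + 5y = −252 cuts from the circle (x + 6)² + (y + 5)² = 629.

Substitute y = (−252 − 7x)/5:
74x² + 3478x + 36704 = 0  ⟹  x² + 47x + 496 = 0
x = −16 or x = −31, giving (−16, −28) and (−31, −7).
|(−16, −28) − (−31, −7)| = √((15)² + (−21)²) = 3√74.

3√74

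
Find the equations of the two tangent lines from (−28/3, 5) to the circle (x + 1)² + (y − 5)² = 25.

Let a tangent through (−28/3, 5) have slope m. Its distance from (−1, 5) must equal 5:
(25/3m − (0))² = 25(m² + 1)
16m² − 9 = 0, so m = 3/4 or m = −3/4.
With m = 3/4: 3x − 4y = −48. With m = −3/4: 3x + 4y = −8.

3x − 4y = −48 and 3x + 4y = −8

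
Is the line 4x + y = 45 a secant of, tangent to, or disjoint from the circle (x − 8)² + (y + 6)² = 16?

disjoint

Substituting the line into the circle gives 17x² − 424x + 2649 = 0.
Discriminant = (−424)² − 4·17·(2649) = −356 < 0.
No real roots: the line does not meet the circle.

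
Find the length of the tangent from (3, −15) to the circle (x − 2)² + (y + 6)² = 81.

1

Centre (2, −6), r² = 81. |PO|² = (1)² + (−9)² = 82.
By the tangent–radius right angle, tangent length = √(|PO|² − r²) = √1 = 1.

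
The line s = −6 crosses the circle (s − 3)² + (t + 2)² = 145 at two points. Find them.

(−6, −10) and (−6, 6)

The line gives s = −6. Substituting into the circle:
t² + 4t − 60 = 0
t = 6 or t = −10, giving (−6, 6) and (−6, −10).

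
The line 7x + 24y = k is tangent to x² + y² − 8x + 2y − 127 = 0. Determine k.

Tangency holds when the distance from the centre (4, −1) to the line equals the radius 12:
|7·4 + 24·(−1) − k| / √625 = 12
|k − (4)| = 12·25, so k = 304 or k = −296.

k = −296 or k = 304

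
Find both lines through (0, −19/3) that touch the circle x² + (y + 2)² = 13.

2x + 3y = −19 and 2x − 3y = 19

Let a tangent through (0, −19/3) have slope m. Its distance from (0, −2) must equal √13:
(0m − (13/3))² = 13(m² + 1)
9m² − 4 = 0, so m = −2/3 or m = 2/3.
With m = −2/3: 2x + 3y = −19. With m = 2/3: 2x − 3y = 19.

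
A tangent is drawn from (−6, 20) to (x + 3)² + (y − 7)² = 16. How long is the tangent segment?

9√2

Centre (−3, 7), r² = 16. |PO|² = (−3)² + (13)² = 178.
By the tangent–radius right angle, tangent length = √(|PO|² − r²) = √162 = 9√2.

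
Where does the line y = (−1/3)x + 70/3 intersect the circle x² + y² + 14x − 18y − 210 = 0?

(−11, 27) and (7, 21)

Express y = (70 − x)/3 and substitute into the circle:
10x² + 40x − 770 = 0  ⟹  x² + 4x − 77 = 0
x = 7 or x = −11, giving (7, 21) and (−11, 27).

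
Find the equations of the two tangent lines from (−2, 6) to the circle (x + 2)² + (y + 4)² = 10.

3x − y = −12 and 3x + y = 0

A line y − (6) = m(x − (−2)) is tangent when its distance from (−2, −4) is √10:
(0m − (−10))² = 10(m² + 1)
m² − 9 = 0, so m = 3 or m = −3.
With m = 3: 3x − y = −12. With m = −3: 3x + y = 0.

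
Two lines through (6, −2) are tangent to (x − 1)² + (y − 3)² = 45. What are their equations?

Write the tangent as mx − y + (−2 − m·(6)) = 0 and set its distance from the centre to 3√5:
(−5m − (5))² = 45(m² + 1)
2m² − 5m + 2 = 0, so m = 2 or m = 1/2.
Through (6, −2) these give 2x − y = 14 and x − 2y = 10.

2x − y = 14 and x − 2y = 10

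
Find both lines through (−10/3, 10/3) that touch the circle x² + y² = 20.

Let a tangent through (−10/3, 10/3) have slope m. Its distance from (0, 0) must equal 2√5:
(10/3m − (−10/3))² = 20(m² + 1)
2m² − 5m + 2 = 0, so m = 2 or m = 1/2.
Through (−10/3, 10/3) these give 2x − y = −10 and x − 2y = −10.

2x − y = −10 and x − 2y = −10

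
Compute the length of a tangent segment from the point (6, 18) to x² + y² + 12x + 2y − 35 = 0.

√433

The centre is (−6, −1) and r = 6√2. The square of the distance from P to the centre is 144 + 361 = 505.
Power of the point: PT² = |PO|² − r² = 433, so PT = √433.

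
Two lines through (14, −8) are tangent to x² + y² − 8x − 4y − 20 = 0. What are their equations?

x + 3y = −10 and 3x + y = 34

A line y − (−8) = m(x − (14)) is tangent when its distance from (4, 2) is 2√10:
(−10m − (10))² = 40(m² + 1)
3m² + 10m + 3 = 0, so m = −1/3 or m = −3.
With m = −1/3: x + 3y = −10. With m = −3: 3x + y = 34.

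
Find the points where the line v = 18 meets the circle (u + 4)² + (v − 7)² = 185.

(−12, 18) and (4, 18)

From the line, v = 18. Substituting:
u² + 8u − 48 = 0
u = 4 or u = −12, giving (4, 18) and (−12, 18).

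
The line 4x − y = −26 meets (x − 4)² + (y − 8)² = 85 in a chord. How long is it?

Express y = 4x + 26 and substitute into the circle:
17x² + 136x + 255 = 0  ⟹  x² + 8x + 15 = 0
x = −3 or x = −5, giving (−3, 14) and (−5, 6).
|(−3, 14) − (−5, 6)| = √((2)² + (8)²) = 2√17.

2√17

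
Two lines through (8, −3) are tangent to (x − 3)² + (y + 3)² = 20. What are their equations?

Let a tangent through (8, −3) have slope m. Its distance from (3, −3) must equal 2√5:
[m·(−5) − (0)]² = 20(m² + 1)
m² − 4 = 0, so m = 2 or m = −2.
Through (8, −3) these give 2x − y = 19 and 2x + y = 13.

2x − y = 19 and 2x + y = 13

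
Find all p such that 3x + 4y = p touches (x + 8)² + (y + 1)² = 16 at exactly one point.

p = −48 or p = −8

The line touches the circle iff its distance from (−8, −1) is 4:
|3·(−8) + 4·(−1) − p| / √25 = 4
|p − (−28)| = 4·5, so p = −8 or p = −48.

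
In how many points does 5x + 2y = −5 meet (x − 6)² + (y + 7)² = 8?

0

d² = (5·6 + 2·(−7) − (−5))²/29 = 441/29; r² = 8.
Since d² > r², the line lies outside the circle.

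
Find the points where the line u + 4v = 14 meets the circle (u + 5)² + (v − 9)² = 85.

From the line, v = (14 − u)/4. Substituting:
17u² + 204u − 476 = 0  ⟹  u² + 12u − 28 = 0
u = 2 or u = −14, giving (2, 3) and (−14, 7).

(−14, 7) and (2, 3)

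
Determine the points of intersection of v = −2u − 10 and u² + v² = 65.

From the line, v = −2u − 10. Substituting:
5u² + 40u + 35 = 0  ⟹  u² + 8u + 7 = 0
u = −1 or u = −7, giving (−1, −8) and (−7, 4).

(−7, 4) and (−1, −8)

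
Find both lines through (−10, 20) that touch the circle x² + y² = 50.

Write the tangent as mx − y + (20 − m·(−10)) = 0 and set its distance from the centre to 5√2:
[m·(10) − (−20)]² = 50(m² + 1)
m² + 8m + 7 = 0, so m = −1 or m = −7.
Through (−10, 20) these give x + y = 10 and 7x + y = −50.

x + y = 10 and 7x + y = −50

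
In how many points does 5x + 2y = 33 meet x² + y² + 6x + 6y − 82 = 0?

0

Substituting the line into the circle gives 29x² − 366x + 1157 = 0.
Δ = 133956 − 134212 = −256.
No real roots: the line does not meet the circle.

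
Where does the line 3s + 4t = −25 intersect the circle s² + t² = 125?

(−11, 2) and (5, −10)

From the line, t = (−25 − 3s)/4. Substituting:
25s² + 150s − 1375 = 0  ⟹  s² + 6s − 55 = 0
s = 5 or s = −11, giving (5, −10) and (−11, 2).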